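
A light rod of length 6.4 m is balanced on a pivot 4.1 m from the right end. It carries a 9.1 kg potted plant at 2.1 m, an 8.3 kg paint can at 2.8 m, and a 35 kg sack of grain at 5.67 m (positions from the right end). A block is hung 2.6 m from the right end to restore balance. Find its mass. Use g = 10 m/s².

m ≈ 17.3 kg

Sum moments about the pivot (at 4.1 m from the right end) (the support reaction has zero arm there).
Potted plant: 9.1 × 10 = 91 N down at 2.1 m → arm 2 m, τ = 91 × 2 = 182 N·m clockwise.
Paint can: 8.3 × 10 = 83 N down at 2.8 m → arm 1.3 m, τ = 83 × 1.3 = 107.9 N·m clockwise.
Sack of grain: 35 × 10 = 350 N down at 5.67 m → arm 1.57 m, τ = 350 × 1.57 = 549.5 N·m counterclockwise.
Net moment of known loads = 259.6 N·m counterclockwise.
An unknown mass m at 2.6 m has arm 1.5 m; its moment is m·g·1.5 clockwise.
For rotational equilibrium, m × 10 × 1.5 = 259.6, so m = 259.6 / (10 × 1.5) = 17.3 kg.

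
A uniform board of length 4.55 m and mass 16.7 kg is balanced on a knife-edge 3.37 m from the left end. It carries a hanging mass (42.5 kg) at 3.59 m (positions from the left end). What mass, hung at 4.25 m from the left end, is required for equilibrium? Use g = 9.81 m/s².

About the knife-edge (at 3.37 m from the left end):
Beam weight: 16.7 × 9.81 = 163.8 N down at 2.275 m → arm 1.095 m, τ = 163.8 × 1.095 = 179.4 N·m counterclockwise.
Hanging mass: 42.5 × 9.81 = 416.9 N down at 3.59 m → arm 0.22 m, τ = 416.9 × 0.22 = 91.72 N·m clockwise.
Net moment of known loads = 87.68 N·m counterclockwise.
An unknown mass m at 4.25 m has arm 0.88 m; its moment is m·g·0.88 clockwise.
Setting net torque to zero: m × 9.81 × 0.88 = 87.68 → m = 87.68 / (9.81 × 0.88) = 10.2 kg.

m ≈ 10.2 kg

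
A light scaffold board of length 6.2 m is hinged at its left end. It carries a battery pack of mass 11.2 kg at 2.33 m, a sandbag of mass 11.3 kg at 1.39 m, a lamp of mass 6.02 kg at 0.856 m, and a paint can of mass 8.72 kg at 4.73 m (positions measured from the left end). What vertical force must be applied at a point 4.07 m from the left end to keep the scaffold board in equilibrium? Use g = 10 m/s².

F ≈ 217 N

Taking torques about the left end:
Battery pack: 11.2 × 10 = 112 N down at 2.33 m → arm 2.33 m, τ = 112 × 2.33 = 261 N·m clockwise.
Sandbag: 11.3 × 10 = 113 N down at 1.39 m → arm 1.39 m, τ = 113 × 1.39 = 157.1 N·m clockwise.
Lamp: 6.02 × 10 = 60.2 N down at 0.856 m → arm 0.856 m, τ = 60.2 × 0.856 = 51.53 N·m clockwise.
Paint can: 8.72 × 10 = 87.2 N down at 4.73 m → arm 4.73 m, τ = 87.2 × 4.73 = 412.5 N·m clockwise.
Net moment of the loads = 882.1 N·m clockwise.
The upward force F acts at a point 4.07 m from the left end, arm 4.07 m, giving F × 4.07 counterclockwise.
Setting net torque to zero: F × 4.07 = 882.1 → F = 882.1 / 4.07 = 217 N.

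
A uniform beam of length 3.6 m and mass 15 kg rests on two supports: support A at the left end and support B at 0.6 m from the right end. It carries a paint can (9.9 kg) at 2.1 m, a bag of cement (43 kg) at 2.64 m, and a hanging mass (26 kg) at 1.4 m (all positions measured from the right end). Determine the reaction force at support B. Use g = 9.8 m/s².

R_B ≈ 458 N

Choose support A as the axis so its reaction then has zero moment arm.
Beam weight: 15 × 9.8 = 147 N down at 1.8 m → arm 1.8 m, τ = 147 × 1.8 = 264.6 N·m clockwise.
Paint can: 9.9 × 9.8 = 97.02 N down at 2.1 m → arm 1.5 m, τ = 97.02 × 1.5 = 145.5 N·m clockwise.
Bag of cement: 43 × 9.8 = 421.4 N down at 2.64 m → arm 0.96 m, τ = 421.4 × 0.96 = 404.5 N·m clockwise.
Hanging mass: 26 × 9.8 = 254.8 N down at 1.4 m → arm 2.2 m, τ = 254.8 × 2.2 = 560.6 N·m clockwise.
Net load moment about support A = 1375 N·m clockwise.
Reaction R at support B is upward at 0.6 m, arm 3 m → moment R × 3 counterclockwise.
Στ = 0 ⇒ R × 3 = 1375 ⇒ R = 458 N.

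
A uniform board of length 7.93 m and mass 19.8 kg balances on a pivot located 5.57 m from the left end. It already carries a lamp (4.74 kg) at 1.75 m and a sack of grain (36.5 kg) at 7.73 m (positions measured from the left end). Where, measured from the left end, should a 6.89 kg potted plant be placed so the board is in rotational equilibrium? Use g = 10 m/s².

x ≈ 1.37 m from the left end

Taking torques about the pivot (at 5.57 m from the left end):
Beam weight: 19.8 × 10 = 198 N down at 3.965 m → arm 1.605 m, τ = 198 × 1.605 = 317.8 N·m counterclockwise.
Lamp: 4.74 × 10 = 47.4 N down at 1.75 m → arm 3.82 m, τ = 47.4 × 3.82 = 181.1 N·m counterclockwise.
Sack of grain: 36.5 × 10 = 365 N down at 7.73 m → arm 2.16 m, τ = 365 × 2.16 = 788.4 N·m clockwise.
Net moment of existing loads = 289.5 N·m clockwise.
The potted plant weighs 6.89 × 10 = 68.9 N and must supply an equal counterclockwise moment, so its lever arm about the pivot is 289.5 / 68.9 = 4.2 m.
That puts it at 5.57 − 4.2 = 1.37 m from the left end.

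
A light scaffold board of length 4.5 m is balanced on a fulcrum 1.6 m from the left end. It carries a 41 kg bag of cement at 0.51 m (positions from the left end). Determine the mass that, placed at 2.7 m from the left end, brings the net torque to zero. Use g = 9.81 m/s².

About the fulcrum (at 1.6 m from the left end):
Bag of cement: 41 × 9.81 = 402.2 N down at 0.51 m → arm 1.09 m, τ = 402.2 × 1.09 = 438.4 N·m counterclockwise.
Net moment of known loads = 438.4 N·m counterclockwise.
An unknown mass m at 2.7 m has arm 1.1 m; its moment is m·g·1.1 clockwise.
Setting net torque to zero: m × 9.81 × 1.1 = 438.4 → m = 438.4 / (9.81 × 1.1) = 40.6 kg.

m ≈ 40.6 kg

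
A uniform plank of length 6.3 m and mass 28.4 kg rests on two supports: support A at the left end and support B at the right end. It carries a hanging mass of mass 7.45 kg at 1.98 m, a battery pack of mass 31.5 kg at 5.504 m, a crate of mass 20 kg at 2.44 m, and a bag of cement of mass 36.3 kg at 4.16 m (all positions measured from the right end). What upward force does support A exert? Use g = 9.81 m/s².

R_A ≈ 743 N

Choose support B as the axis so its reaction then has zero moment arm.
Beam weight: 28.4 × 9.81 = 278.6 N down at 3.15 m → arm 3.15 m, τ = 278.6 × 3.15 = 877.6 N·m counterclockwise.
Hanging mass: 7.45 × 9.81 = 73.08 N down at 1.98 m → arm 1.98 m, τ = 73.08 × 1.98 = 144.7 N·m counterclockwise.
Battery pack: 31.5 × 9.81 = 309 N down at 5.504 m → arm 5.504 m, τ = 309 × 5.504 = 1701 N·m counterclockwise.
Crate: 20 × 9.81 = 196.2 N down at 2.44 m → arm 2.44 m, τ = 196.2 × 2.44 = 478.7 N·m counterclockwise.
Bag of cement: 36.3 × 9.81 = 356.1 N down at 4.16 m → arm 4.16 m, τ = 356.1 × 4.16 = 1481 N·m counterclockwise.
Net load moment about support B = 4683 N·m counterclockwise.
Reaction R at support A is upward at 6.3 m, arm 6.3 m → moment R × 6.3 clockwise.
Στ = 0 ⇒ R × 6.3 = 4683 ⇒ R = 743 N.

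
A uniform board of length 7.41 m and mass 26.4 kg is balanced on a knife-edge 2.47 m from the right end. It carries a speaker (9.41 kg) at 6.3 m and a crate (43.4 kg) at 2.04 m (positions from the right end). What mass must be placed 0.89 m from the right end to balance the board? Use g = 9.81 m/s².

Take moments about the knife-edge (at 2.47 m from the right end).
Beam weight: 26.4 × 9.81 = 259 N down at 3.705 m → arm 1.235 m, τ = 259 × 1.235 = 319.9 N·m counterclockwise.
Speaker: 9.41 × 9.81 = 92.31 N down at 6.3 m → arm 3.83 m, τ = 92.31 × 3.83 = 353.5 N·m counterclockwise.
Crate: 43.4 × 9.81 = 425.8 N down at 2.04 m → arm 0.43 m, τ = 425.8 × 0.43 = 183.1 N·m clockwise.
Net moment of known loads = 490.3 N·m counterclockwise.
An unknown mass m at 0.89 m has arm 1.58 m; its moment is m·g·1.58 clockwise.
Balancing moments: m × 9.81 × 1.58 = 490.3, giving m = 490.3 / (9.81 × 1.58) = 31.6 kg.

m ≈ 31.6 kg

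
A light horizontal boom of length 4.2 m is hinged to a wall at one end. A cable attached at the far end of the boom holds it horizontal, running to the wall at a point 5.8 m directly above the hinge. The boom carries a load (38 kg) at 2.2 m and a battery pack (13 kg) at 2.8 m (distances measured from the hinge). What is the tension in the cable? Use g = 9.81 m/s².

T ≈ 346 N

Choose the hinge as the axis so the unknown hinge reaction has zero arm there.
Load: 38 × 9.81 = 372.8 N down at 2.2 m → arm 2.2 m, τ = 372.8 × 2.2 = 820.2 N·m clockwise.
Battery pack: 13 × 9.81 = 127.5 N down at 2.8 m → arm 2.8 m, τ = 127.5 × 2.8 = 357 N·m clockwise.
Total clockwise load moment = 1177 N·m.
The cable tension T acts at 4.2 m; only its component perpendicular to the boom, T sinθ, produces torque. sinθ = h/√(h²+d²) = 5.8/√(5.8²+4.2²) = 0.8099.
Στ = 0 ⇒ T × 4.2 × 0.8099 = 1177 ⇒ T = 1177 / 3.402 = 346 N.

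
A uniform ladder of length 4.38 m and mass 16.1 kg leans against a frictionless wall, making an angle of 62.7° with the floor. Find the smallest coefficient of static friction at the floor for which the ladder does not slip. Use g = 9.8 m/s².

Take moments about the foot of the ladder.
Ladder weight 16.1×9.8 = 157.8 N acts at 2.19 m along the ladder; its horizontal arm is 2.19·cos62.7° = 1.004 m → τ = 158.4 N·m clockwise.
Wall normal N acts horizontally at the top; its moment arm is the height L sinθ = 4.38·sin62.7° = 3.892 m, counterclockwise.
Στ = 0 ⇒ N × 3.892 = 158.4 ⇒ N = 40.7 N.
ΣFx = 0 ⇒ f = N_wall = 40.7 N. ΣFy = 0 ⇒ N_floor = 157.8 N.
μ_min = f / N_floor = 40.7 / 157.8 = 0.258.

μ_min ≈ 0.258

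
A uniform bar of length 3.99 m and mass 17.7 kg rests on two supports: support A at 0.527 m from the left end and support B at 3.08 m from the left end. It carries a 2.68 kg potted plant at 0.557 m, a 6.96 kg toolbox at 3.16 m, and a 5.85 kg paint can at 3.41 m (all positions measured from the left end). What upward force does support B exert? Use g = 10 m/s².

Taking torques about support A:
Beam weight: 17.7 × 10 = 177 N down at 1.995 m → arm 1.468 m, τ = 177 × 1.468 = 259.8 N·m clockwise.
Potted plant: 2.68 × 10 = 26.8 N down at 0.557 m → arm 0.03 m, τ = 26.8 × 0.03 = 0.804 N·m clockwise.
Toolbox: 6.96 × 10 = 69.6 N down at 3.16 m → arm 2.633 m, τ = 69.6 × 2.633 = 183.3 N·m clockwise.
Paint can: 5.85 × 10 = 58.5 N down at 3.41 m → arm 2.883 m, τ = 58.5 × 2.883 = 168.7 N·m clockwise.
Net load moment about support A = 612.6 N·m clockwise.
Reaction R at support B is upward at 3.08 m, arm 2.553 m → moment R × 2.553 counterclockwise.
Στ = 0 ⇒ R × 2.553 = 612.6 ⇒ R = 240 N.

R_B ≈ 240 N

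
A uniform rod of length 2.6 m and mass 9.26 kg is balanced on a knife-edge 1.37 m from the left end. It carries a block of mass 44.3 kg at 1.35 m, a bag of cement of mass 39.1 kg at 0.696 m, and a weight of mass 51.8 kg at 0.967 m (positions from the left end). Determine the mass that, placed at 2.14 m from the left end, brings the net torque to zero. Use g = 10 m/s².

Take moments about the knife-edge (at 1.37 m from the left end).
Beam weight: 9.26 × 10 = 92.6 N down at 1.3 m → arm 0.07 m, τ = 92.6 × 0.07 = 6.482 N·m counterclockwise.
Block: 44.3 × 10 = 443 N down at 1.35 m → arm 0.02 m, τ = 443 × 0.02 = 8.86 N·m counterclockwise.
Bag of cement: 39.1 × 10 = 391 N down at 0.696 m → arm 0.674 m, τ = 391 × 0.674 = 263.5 N·m counterclockwise.
Weight: 51.8 × 10 = 518 N down at 0.967 m → arm 0.403 m, τ = 518 × 0.403 = 208.8 N·m counterclockwise.
Net moment of known loads = 487.6 N·m counterclockwise.
An unknown mass m at 2.14 m has arm 0.77 m; its moment is m·g·0.77 clockwise.
Στ = 0 ⇒ m × 10 × 0.77 = 487.6 ⇒ m = 487.6 / (10 × 0.77) = 63.3 kg.

m ≈ 63.3 kg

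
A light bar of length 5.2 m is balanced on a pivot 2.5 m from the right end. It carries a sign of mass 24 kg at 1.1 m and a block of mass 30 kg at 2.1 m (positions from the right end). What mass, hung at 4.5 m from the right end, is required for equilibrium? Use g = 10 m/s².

Sum moments about the pivot (at 2.5 m from the right end) (the support reaction has zero arm there).
Sign: 24 × 10 = 240 N down at 1.1 m → arm 1.4 m, τ = 240 × 1.4 = 336 N·m clockwise.
Block: 30 × 10 = 300 N down at 2.1 m → arm 0.4 m, τ = 300 × 0.4 = 120 N·m clockwise.
Net moment of known loads = 456 N·m clockwise.
An unknown mass m at 4.5 m has arm 2 m; its moment is m·g·2 counterclockwise.
Balancing moments: m × 10 × 2 = 456, giving m = 456 / (10 × 2) = 22.8 kg.

m ≈ 22.8 kg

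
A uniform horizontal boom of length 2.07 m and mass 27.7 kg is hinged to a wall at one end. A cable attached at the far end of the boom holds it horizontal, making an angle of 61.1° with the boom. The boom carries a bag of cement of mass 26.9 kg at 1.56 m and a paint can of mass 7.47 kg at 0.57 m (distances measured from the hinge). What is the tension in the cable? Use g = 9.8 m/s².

Sum moments about the hinge (the unknown hinge reaction has zero arm there).
Beam weight: 27.7 × 9.8 = 271.5 N down at 1.035 m → arm 1.035 m, τ = 271.5 × 1.035 = 281 N·m clockwise.
Bag of cement: 26.9 × 9.8 = 263.6 N down at 1.56 m → arm 1.56 m, τ = 263.6 × 1.56 = 411.2 N·m clockwise.
Paint can: 7.47 × 9.8 = 73.21 N down at 0.57 m → arm 0.57 m, τ = 73.21 × 0.57 = 41.73 N·m clockwise.
Total clockwise load moment = 733.9 N·m.
The cable tension T acts at 2.07 m; only its component perpendicular to the boom, T sinθ, produces torque. sin 61.1° = 0.8755.
For rotational equilibrium, T × 2.07 × 0.8755 = 733.9, so T = 733.9 / 1.812 = 405 N.

T ≈ 405 N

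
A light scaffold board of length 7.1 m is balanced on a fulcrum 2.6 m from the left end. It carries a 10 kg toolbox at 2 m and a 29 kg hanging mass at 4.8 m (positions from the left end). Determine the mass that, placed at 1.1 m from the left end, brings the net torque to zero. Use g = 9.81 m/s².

m ≈ 38.5 kg

Take moments about the fulcrum (at 2.6 m from the left end).
Toolbox: 10 × 9.81 = 98.1 N down at 2 m → arm 0.6 m, τ = 98.1 × 0.6 = 58.86 N·m counterclockwise.
Hanging mass: 29 × 9.81 = 284.5 N down at 4.8 m → arm 2.2 m, τ = 284.5 × 2.2 = 625.9 N·m clockwise.
Net moment of known loads = 567 N·m clockwise.
An unknown mass m at 1.1 m has arm 1.5 m; its moment is m·g·1.5 counterclockwise.
For rotational equilibrium, m × 9.81 × 1.5 = 567, so m = 567 / (9.81 × 1.5) = 38.5 kg.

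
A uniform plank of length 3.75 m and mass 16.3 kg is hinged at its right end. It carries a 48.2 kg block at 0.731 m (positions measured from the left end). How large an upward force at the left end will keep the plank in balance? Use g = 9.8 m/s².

Taking torques about the right end:
Beam weight: 16.3 × 9.8 = 159.7 N down at 1.875 m → arm 1.875 m, τ = 159.7 × 1.875 = 299.4 N·m counterclockwise.
Block: 48.2 × 9.8 = 472.4 N down at 0.731 m → arm 3.019 m, τ = 472.4 × 3.019 = 1426 N·m counterclockwise.
Net moment of the loads = 1725 N·m counterclockwise.
The upward force F acts at the left end, arm 3.75 m, giving F × 3.75 clockwise.
Στ = 0 ⇒ F × 3.75 = 1725 ⇒ F = 1725 / 3.75 = 460 N.

F ≈ 460 N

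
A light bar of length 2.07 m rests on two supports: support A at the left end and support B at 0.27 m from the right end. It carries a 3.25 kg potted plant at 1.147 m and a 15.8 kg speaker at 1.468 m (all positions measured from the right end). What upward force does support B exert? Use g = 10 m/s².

About support A:
Potted plant: 3.25 × 10 = 32.5 N down at 1.147 m → arm 0.923 m, τ = 32.5 × 0.923 = 30 N·m clockwise.
Speaker: 15.8 × 10 = 158 N down at 1.468 m → arm 0.602 m, τ = 158 × 0.602 = 95.12 N·m clockwise.
Net load moment about support A = 125.1 N·m clockwise.
Reaction R at support B is upward at 0.27 m, arm 1.8 m → moment R × 1.8 counterclockwise.
For rotational equilibrium, R × 1.8 = 125.1, so R = 69.5 N.

R_B ≈ 69.5 N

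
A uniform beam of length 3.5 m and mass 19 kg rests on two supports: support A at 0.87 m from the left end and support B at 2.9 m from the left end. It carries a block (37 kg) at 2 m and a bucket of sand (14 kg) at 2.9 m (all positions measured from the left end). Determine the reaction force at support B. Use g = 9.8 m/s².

Take moments about support A.
Beam weight: 19 × 9.8 = 186.2 N down at 1.75 m → arm 0.88 m, τ = 186.2 × 0.88 = 163.9 N·m clockwise.
Block: 37 × 9.8 = 362.6 N down at 2 m → arm 1.13 m, τ = 362.6 × 1.13 = 409.7 N·m clockwise.
Bucket of sand: 14 × 9.8 = 137.2 N down at 2.9 m → arm 2.03 m, τ = 137.2 × 2.03 = 278.5 N·m clockwise.
Net load moment about support A = 852.1 N·m clockwise.
Reaction R at support B is upward at 2.9 m, arm 2.03 m → moment R × 2.03 counterclockwise.
Balancing moments: R × 2.03 = 852.1, giving R = 420 N.

R_B ≈ 420 N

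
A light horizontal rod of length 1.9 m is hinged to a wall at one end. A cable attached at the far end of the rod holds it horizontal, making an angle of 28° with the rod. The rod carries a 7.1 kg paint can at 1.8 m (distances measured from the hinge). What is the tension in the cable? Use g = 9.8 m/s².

Taking torques about the hinge:
Paint can: 7.1 × 9.8 = 69.58 N down at 1.8 m → arm 1.8 m, τ = 69.58 × 1.8 = 125.2 N·m clockwise.
Total clockwise load moment = 125.2 N·m.
The cable tension T acts at 1.9 m; only its component perpendicular to the rod, T sinθ, produces torque. sin 28° = 0.4695.
Στ = 0 ⇒ T × 1.9 × 0.4695 = 125.2 ⇒ T = 125.2 / 0.892 = 140 N.

T ≈ 140 N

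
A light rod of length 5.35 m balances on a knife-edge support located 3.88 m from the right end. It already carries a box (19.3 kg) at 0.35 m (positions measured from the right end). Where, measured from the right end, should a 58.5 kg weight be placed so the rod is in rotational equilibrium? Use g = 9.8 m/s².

x ≈ 5.04 m from the right end

Taking torques about the knife-edge support (at 3.88 m from the right end):
Box: 19.3 × 9.8 = 189.1 N down at 0.35 m → arm 3.53 m, τ = 189.1 × 3.53 = 667.5 N·m clockwise.
Net moment of existing loads = 667.5 N·m clockwise.
The weight weighs 58.5 × 9.8 = 573.3 N and must supply an equal counterclockwise moment, so its lever arm about the knife-edge support is 667.5 / 573.3 = 1.16 m.
That puts it at 3.88 + 1.16 = 5.04 m from the right end.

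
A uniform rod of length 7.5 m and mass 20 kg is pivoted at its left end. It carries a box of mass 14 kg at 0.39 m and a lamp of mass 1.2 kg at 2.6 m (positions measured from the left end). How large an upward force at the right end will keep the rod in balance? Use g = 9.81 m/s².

F ≈ 109 N

Taking torques about the left end:
Beam weight: 20 × 9.81 = 196.2 N down at 3.75 m → arm 3.75 m, τ = 196.2 × 3.75 = 735.8 N·m clockwise.
Box: 14 × 9.81 = 137.3 N down at 0.39 m → arm 0.39 m, τ = 137.3 × 0.39 = 53.55 N·m clockwise.
Lamp: 1.2 × 9.81 = 11.77 N down at 2.6 m → arm 2.6 m, τ = 11.77 × 2.6 = 30.6 N·m clockwise.
Net moment of the loads = 819.9 N·m clockwise.
The upward force F acts at the right end, arm 7.5 m, giving F × 7.5 counterclockwise.
Στ = 0 ⇒ F × 7.5 = 819.9 ⇒ F = 819.9 / 7.5 = 109 N.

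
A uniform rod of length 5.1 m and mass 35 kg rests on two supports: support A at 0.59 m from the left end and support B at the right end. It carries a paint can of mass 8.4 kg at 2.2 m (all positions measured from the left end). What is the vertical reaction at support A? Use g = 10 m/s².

Sum moments about support B (its reaction then has zero moment arm).
Beam weight: 35 × 10 = 350 N down at 2.55 m → arm 2.55 m, τ = 350 × 2.55 = 892.5 N·m counterclockwise.
Paint can: 8.4 × 10 = 84 N down at 2.2 m → arm 2.9 m, τ = 84 × 2.9 = 243.6 N·m counterclockwise.
Net load moment about support B = 1136 N·m counterclockwise.
Reaction R at support A is upward at 0.59 m, arm 4.51 m → moment R × 4.51 clockwise.
For rotational equilibrium, R × 4.51 = 1136, so R = 252 N.

R_A ≈ 252 N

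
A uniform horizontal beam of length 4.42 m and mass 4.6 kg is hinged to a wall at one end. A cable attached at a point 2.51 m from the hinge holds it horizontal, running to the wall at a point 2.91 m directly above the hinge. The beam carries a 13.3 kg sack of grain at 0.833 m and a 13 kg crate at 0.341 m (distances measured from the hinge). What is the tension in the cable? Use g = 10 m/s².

Choose the hinge as the axis so the unknown hinge reaction has zero arm there.
Beam weight: 4.6 × 10 = 46 N down at 2.21 m → arm 2.21 m, τ = 46 × 2.21 = 101.7 N·m clockwise.
Sack of grain: 13.3 × 10 = 133 N down at 0.833 m → arm 0.833 m, τ = 133 × 0.833 = 110.8 N·m clockwise.
Crate: 13 × 10 = 130 N down at 0.341 m → arm 0.341 m, τ = 130 × 0.341 = 44.33 N·m clockwise.
Total clockwise load moment = 256.8 N·m.
The cable tension T acts at 2.51 m; only its component perpendicular to the beam, T sinθ, produces torque. sinθ = h/√(h²+d²) = 2.91/√(2.91²+2.51²) = 0.7572.
Setting net torque to zero: T × 2.51 × 0.7572 = 256.8 → T = 256.8 / 1.901 = 135 N.

T ≈ 135 N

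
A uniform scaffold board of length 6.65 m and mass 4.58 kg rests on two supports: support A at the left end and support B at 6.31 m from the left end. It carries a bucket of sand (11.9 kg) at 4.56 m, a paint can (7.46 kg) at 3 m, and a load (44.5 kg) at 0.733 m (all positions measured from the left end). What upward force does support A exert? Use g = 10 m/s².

Sum moments about support B (its reaction then has zero moment arm).
Beam weight: 4.58 × 10 = 45.8 N down at 3.325 m → arm 2.985 m, τ = 45.8 × 2.985 = 136.7 N·m counterclockwise.
Bucket of sand: 11.9 × 10 = 119 N down at 4.56 m → arm 1.75 m, τ = 119 × 1.75 = 208.2 N·m counterclockwise.
Paint can: 7.46 × 10 = 74.6 N down at 3 m → arm 3.31 m, τ = 74.6 × 3.31 = 246.9 N·m counterclockwise.
Load: 44.5 × 10 = 445 N down at 0.733 m → arm 5.577 m, τ = 445 × 5.577 = 2482 N·m counterclockwise.
Net load moment about support B = 3074 N·m counterclockwise.
Reaction R at support A is upward at 0 m, arm 6.31 m → moment R × 6.31 clockwise.
Balancing moments: R × 6.31 = 3074, giving R = 487 N.

R_A ≈ 487 N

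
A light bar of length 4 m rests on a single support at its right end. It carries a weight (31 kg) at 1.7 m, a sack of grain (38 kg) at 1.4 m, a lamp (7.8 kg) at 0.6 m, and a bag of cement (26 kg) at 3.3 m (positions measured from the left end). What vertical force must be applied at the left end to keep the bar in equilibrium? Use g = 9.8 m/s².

About the right end:
Weight: 31 × 9.8 = 303.8 N down at 1.7 m → arm 2.3 m, τ = 303.8 × 2.3 = 698.7 N·m counterclockwise.
Sack of grain: 38 × 9.8 = 372.4 N down at 1.4 m → arm 2.6 m, τ = 372.4 × 2.6 = 968.2 N·m counterclockwise.
Lamp: 7.8 × 9.8 = 76.44 N down at 0.6 m → arm 3.4 m, τ = 76.44 × 3.4 = 259.9 N·m counterclockwise.
Bag of cement: 26 × 9.8 = 254.8 N down at 3.3 m → arm 0.7 m, τ = 254.8 × 0.7 = 178.4 N·m counterclockwise.
Net moment of the loads = 2105 N·m counterclockwise.
The upward force F acts at the left end, arm 4 m, giving F × 4 clockwise.
Στ = 0 ⇒ F × 4 = 2105 ⇒ F = 2105 / 4 = 526 N.

F ≈ 526 N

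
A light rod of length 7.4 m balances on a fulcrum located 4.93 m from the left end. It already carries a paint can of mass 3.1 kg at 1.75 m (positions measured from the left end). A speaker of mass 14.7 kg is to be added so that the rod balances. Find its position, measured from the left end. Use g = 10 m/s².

x ≈ 5.6 m from the left end

Sum moments about the fulcrum (at 4.93 m from the left end) (the support reaction has zero arm there).
Paint can: 3.1 × 10 = 31 N down at 1.75 m → arm 3.18 m, τ = 31 × 3.18 = 98.58 N·m counterclockwise.
Net moment of existing loads = 98.58 N·m counterclockwise.
The speaker weighs 14.7 × 10 = 147 N and must supply an equal clockwise moment, so its lever arm about the fulcrum is 98.58 / 147 = 0.671 m.
That puts it at 4.93 + 0.671 = 5.6 m from the left end.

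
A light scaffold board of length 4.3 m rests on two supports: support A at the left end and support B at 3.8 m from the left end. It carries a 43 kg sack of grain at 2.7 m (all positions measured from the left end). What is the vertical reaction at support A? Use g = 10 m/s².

R_A ≈ 124 N

Sum moments about support B (its reaction then has zero moment arm).
Sack of grain: 43 × 10 = 430 N down at 2.7 m → arm 1.1 m, τ = 430 × 1.1 = 473 N·m counterclockwise.
Net load moment about support B = 473 N·m counterclockwise.
Reaction R at support A is upward at 0 m, arm 3.8 m → moment R × 3.8 clockwise.
Στ = 0 ⇒ R × 3.8 = 473 ⇒ R = 124 N.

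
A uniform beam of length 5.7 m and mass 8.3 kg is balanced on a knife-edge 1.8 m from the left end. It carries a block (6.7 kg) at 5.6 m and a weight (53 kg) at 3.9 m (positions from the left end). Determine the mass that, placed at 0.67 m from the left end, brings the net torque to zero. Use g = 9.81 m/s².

Sum moments about the knife-edge (at 1.8 m from the left end) (the support reaction has zero arm there).
Beam weight: 8.3 × 9.81 = 81.42 N down at 2.85 m → arm 1.05 m, τ = 81.42 × 1.05 = 85.49 N·m clockwise.
Block: 6.7 × 9.81 = 65.73 N down at 5.6 m → arm 3.8 m, τ = 65.73 × 3.8 = 249.8 N·m clockwise.
Weight: 53 × 9.81 = 519.9 N down at 3.9 m → arm 2.1 m, τ = 519.9 × 2.1 = 1092 N·m clockwise.
Net moment of known loads = 1427 N·m clockwise.
An unknown mass m at 0.67 m has arm 1.13 m; its moment is m·g·1.13 counterclockwise.
Setting net torque to zero: m × 9.81 × 1.13 = 1427 → m = 1427 / (9.81 × 1.13) = 129 kg.

m ≈ 129 kg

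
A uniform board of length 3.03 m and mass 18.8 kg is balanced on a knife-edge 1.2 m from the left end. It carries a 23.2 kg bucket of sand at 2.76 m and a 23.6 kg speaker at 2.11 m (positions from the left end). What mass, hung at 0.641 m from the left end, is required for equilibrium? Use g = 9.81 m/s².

m ≈ 114 kg

Take moments about the knife-edge (at 1.2 m from the left end).
Beam weight: 18.8 × 9.81 = 184.4 N down at 1.515 m → arm 0.315 m, τ = 184.4 × 0.315 = 58.09 N·m clockwise.
Bucket of sand: 23.2 × 9.81 = 227.6 N down at 2.76 m → arm 1.56 m, τ = 227.6 × 1.56 = 355.1 N·m clockwise.
Speaker: 23.6 × 9.81 = 231.5 N down at 2.11 m → arm 0.91 m, τ = 231.5 × 0.91 = 210.7 N·m clockwise.
Net moment of known loads = 623.9 N·m clockwise.
An unknown mass m at 0.641 m has arm 0.559 m; its moment is m·g·0.559 counterclockwise.
For rotational equilibrium, m × 9.81 × 0.559 = 623.9, so m = 623.9 / (9.81 × 0.559) = 114 kg.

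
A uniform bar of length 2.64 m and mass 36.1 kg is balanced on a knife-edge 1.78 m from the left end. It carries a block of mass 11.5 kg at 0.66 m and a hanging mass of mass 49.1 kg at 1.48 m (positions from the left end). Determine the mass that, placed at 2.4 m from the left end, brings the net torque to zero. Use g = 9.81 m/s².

Taking torques about the knife-edge (at 1.78 m from the left end):
Beam weight: 36.1 × 9.81 = 354.1 N down at 1.32 m → arm 0.46 m, τ = 354.1 × 0.46 = 162.9 N·m counterclockwise.
Block: 11.5 × 9.81 = 112.8 N down at 0.66 m → arm 1.12 m, τ = 112.8 × 1.12 = 126.3 N·m counterclockwise.
Hanging mass: 49.1 × 9.81 = 481.7 N down at 1.48 m → arm 0.3 m, τ = 481.7 × 0.3 = 144.5 N·m counterclockwise.
Net moment of known loads = 433.7 N·m counterclockwise.
An unknown mass m at 2.4 m has arm 0.62 m; its moment is m·g·0.62 clockwise.
Στ = 0 ⇒ m × 9.81 × 0.62 = 433.7 ⇒ m = 433.7 / (9.81 × 0.62) = 71.3 kg.

m ≈ 71.3 kg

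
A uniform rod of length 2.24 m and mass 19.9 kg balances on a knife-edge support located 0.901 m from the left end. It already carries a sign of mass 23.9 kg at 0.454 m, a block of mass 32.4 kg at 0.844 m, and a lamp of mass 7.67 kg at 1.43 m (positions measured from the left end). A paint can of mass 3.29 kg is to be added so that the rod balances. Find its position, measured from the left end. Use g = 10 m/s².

Take moments about the knife-edge support (at 0.901 m from the left end).
Beam weight: 19.9 × 10 = 199 N down at 1.12 m → arm 0.219 m, τ = 199 × 0.219 = 43.58 N·m clockwise.
Sign: 23.9 × 10 = 239 N down at 0.454 m → arm 0.447 m, τ = 239 × 0.447 = 106.8 N·m counterclockwise.
Block: 32.4 × 10 = 324 N down at 0.844 m → arm 0.057 m, τ = 324 × 0.057 = 18.47 N·m counterclockwise.
Lamp: 7.67 × 10 = 76.7 N down at 1.43 m → arm 0.529 m, τ = 76.7 × 0.529 = 40.57 N·m clockwise.
Net moment of existing loads = 41.12 N·m counterclockwise.
The paint can weighs 3.29 × 10 = 32.9 N and must supply an equal clockwise moment, so its lever arm about the knife-edge support is 41.12 / 32.9 = 1.25 m.
That puts it at 0.901 + 1.25 = 2.15 m from the left end.

x ≈ 2.15 m from the left end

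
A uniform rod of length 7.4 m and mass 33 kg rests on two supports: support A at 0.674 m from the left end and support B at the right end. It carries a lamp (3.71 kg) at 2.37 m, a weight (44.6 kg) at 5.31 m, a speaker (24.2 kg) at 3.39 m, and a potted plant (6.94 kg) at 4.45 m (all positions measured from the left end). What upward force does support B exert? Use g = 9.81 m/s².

R_B ≈ 590 N

Taking torques about support A:
Beam weight: 33 × 9.81 = 323.7 N down at 3.7 m → arm 3.026 m, τ = 323.7 × 3.026 = 979.5 N·m clockwise.
Lamp: 3.71 × 9.81 = 36.4 N down at 2.37 m → arm 1.696 m, τ = 36.4 × 1.696 = 61.73 N·m clockwise.
Weight: 44.6 × 9.81 = 437.5 N down at 5.31 m → arm 4.636 m, τ = 437.5 × 4.636 = 2028 N·m clockwise.
Speaker: 24.2 × 9.81 = 237.4 N down at 3.39 m → arm 2.716 m, τ = 237.4 × 2.716 = 644.8 N·m clockwise.
Potted plant: 6.94 × 9.81 = 68.08 N down at 4.45 m → arm 3.776 m, τ = 68.08 × 3.776 = 257.1 N·m clockwise.
Net load moment about support A = 3971 N·m clockwise.
Reaction R at support B is upward at 7.4 m, arm 6.726 m → moment R × 6.726 counterclockwise.
Στ = 0 ⇒ R × 6.726 = 3971 ⇒ R = 590 N.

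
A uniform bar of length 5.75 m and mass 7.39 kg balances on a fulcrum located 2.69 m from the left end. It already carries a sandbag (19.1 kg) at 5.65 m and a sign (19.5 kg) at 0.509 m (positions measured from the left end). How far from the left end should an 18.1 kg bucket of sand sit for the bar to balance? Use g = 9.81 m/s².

x ≈ 1.84 m from the left end

Take moments about the fulcrum (at 2.69 m from the left end).
Beam weight: 7.39 × 9.81 = 72.5 N down at 2.875 m → arm 0.185 m, τ = 72.5 × 0.185 = 13.41 N·m clockwise.
Sandbag: 19.1 × 9.81 = 187.4 N down at 5.65 m → arm 2.96 m, τ = 187.4 × 2.96 = 554.7 N·m clockwise.
Sign: 19.5 × 9.81 = 191.3 N down at 0.509 m → arm 2.181 m, τ = 191.3 × 2.181 = 417.2 N·m counterclockwise.
Net moment of existing loads = 150.9 N·m clockwise.
The bucket of sand weighs 18.1 × 9.81 = 177.6 N and must supply an equal counterclockwise moment, so its lever arm about the fulcrum is 150.9 / 177.6 = 0.85 m.
That puts it at 2.69 − 0.85 = 1.84 m from the left end.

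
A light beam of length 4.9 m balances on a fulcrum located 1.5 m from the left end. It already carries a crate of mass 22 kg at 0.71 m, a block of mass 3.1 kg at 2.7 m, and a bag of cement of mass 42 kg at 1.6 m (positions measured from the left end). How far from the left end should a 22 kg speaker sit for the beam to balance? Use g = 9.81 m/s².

x ≈ 1.93 m from the left end

Sum moments about the fulcrum (at 1.5 m from the left end) (the support reaction has zero arm there).
Crate: 22 × 9.81 = 215.8 N down at 0.71 m → arm 0.79 m, τ = 215.8 × 0.79 = 170.5 N·m counterclockwise.
Block: 3.1 × 9.81 = 30.41 N down at 2.7 m → arm 1.2 m, τ = 30.41 × 1.2 = 36.49 N·m clockwise.
Bag of cement: 42 × 9.81 = 412 N down at 1.6 m → arm 0.1 m, τ = 412 × 0.1 = 41.2 N·m clockwise.
Net moment of existing loads = 92.81 N·m counterclockwise.
The speaker weighs 22 × 9.81 = 215.8 N and must supply an equal clockwise moment, so its lever arm about the fulcrum is 92.81 / 215.8 = 0.43 m.
That puts it at 1.5 + 0.43 = 1.93 m from the left end.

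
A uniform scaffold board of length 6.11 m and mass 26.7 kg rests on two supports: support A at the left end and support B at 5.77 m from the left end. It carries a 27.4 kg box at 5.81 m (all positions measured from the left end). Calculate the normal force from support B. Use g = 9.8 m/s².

R_B ≈ 409 N

Taking torques about support A:
Beam weight: 26.7 × 9.8 = 261.7 N down at 3.055 m → arm 3.055 m, τ = 261.7 × 3.055 = 799.5 N·m clockwise.
Box: 27.4 × 9.8 = 268.5 N down at 5.81 m → arm 5.81 m, τ = 268.5 × 5.81 = 1560 N·m clockwise.
Net load moment about support A = 2360 N·m clockwise.
Reaction R at support B is upward at 5.77 m, arm 5.77 m → moment R × 5.77 counterclockwise.
For rotational equilibrium, R × 5.77 = 2360, so R = 409 N.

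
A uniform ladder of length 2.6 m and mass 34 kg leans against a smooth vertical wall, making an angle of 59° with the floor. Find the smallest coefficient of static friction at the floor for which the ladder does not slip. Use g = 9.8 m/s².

Take moments about the foot of the ladder.
Ladder weight 34×9.8 = 333.2 N acts at 1.3 m along the ladder; its horizontal arm is 1.3·cos59° = 0.6695 m → τ = 223.1 N·m clockwise.
Wall normal N acts horizontally at the top; its moment arm is the height L sinθ = 2.6·sin59° = 2.229 m, counterclockwise.
Στ = 0 ⇒ N × 2.229 = 223.1 ⇒ N = 100.1 N.
ΣFx = 0 ⇒ f = N_wall = 100.1 N. ΣFy = 0 ⇒ N_floor = 333.2 N.
μ_min = f / N_floor = 100.1 / 333.2 = 0.3.

μ_min ≈ 0.3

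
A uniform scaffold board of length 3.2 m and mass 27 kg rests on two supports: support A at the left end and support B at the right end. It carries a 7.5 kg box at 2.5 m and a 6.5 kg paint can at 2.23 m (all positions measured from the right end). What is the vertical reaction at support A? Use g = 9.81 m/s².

Sum moments about support B (its reaction then has zero moment arm).
Beam weight: 27 × 9.81 = 264.9 N down at 1.6 m → arm 1.6 m, τ = 264.9 × 1.6 = 423.8 N·m counterclockwise.
Box: 7.5 × 9.81 = 73.58 N down at 2.5 m → arm 2.5 m, τ = 73.58 × 2.5 = 183.9 N·m counterclockwise.
Paint can: 6.5 × 9.81 = 63.77 N down at 2.23 m → arm 2.23 m, τ = 63.77 × 2.23 = 142.2 N·m counterclockwise.
Net load moment about support B = 749.9 N·m counterclockwise.
Reaction R at support A is upward at 3.2 m, arm 3.2 m → moment R × 3.2 clockwise.
For rotational equilibrium, R × 3.2 = 749.9, so R = 234 N.

R_A ≈ 234 N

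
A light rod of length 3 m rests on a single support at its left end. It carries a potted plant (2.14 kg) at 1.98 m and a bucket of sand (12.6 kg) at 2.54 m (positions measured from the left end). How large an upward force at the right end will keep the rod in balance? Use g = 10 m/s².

Choose the left end as the axis so the unknown pivot reaction has zero arm there.
Potted plant: 2.14 × 10 = 21.4 N down at 1.98 m → arm 1.98 m, τ = 21.4 × 1.98 = 42.37 N·m clockwise.
Bucket of sand: 12.6 × 10 = 126 N down at 2.54 m → arm 2.54 m, τ = 126 × 2.54 = 320 N·m clockwise.
Net moment of the loads = 362.4 N·m clockwise.
The upward force F acts at the right end, arm 3 m, giving F × 3 counterclockwise.
Balancing moments: F × 3 = 362.4, giving F = 362.4 / 3 = 121 N.

F ≈ 121 N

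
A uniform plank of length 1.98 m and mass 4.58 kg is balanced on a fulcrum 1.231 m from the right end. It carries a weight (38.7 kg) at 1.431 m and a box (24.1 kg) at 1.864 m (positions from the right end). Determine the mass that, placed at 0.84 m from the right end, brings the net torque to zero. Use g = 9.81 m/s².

m ≈ 56 kg

Choose the fulcrum (at 1.231 m from the right end) as the axis so the support reaction has zero arm there.
Beam weight: 4.58 × 9.81 = 44.93 N down at 0.99 m → arm 0.241 m, τ = 44.93 × 0.241 = 10.83 N·m clockwise.
Weight: 38.7 × 9.81 = 379.6 N down at 1.431 m → arm 0.2 m, τ = 379.6 × 0.2 = 75.92 N·m counterclockwise.
Box: 24.1 × 9.81 = 236.4 N down at 1.864 m → arm 0.633 m, τ = 236.4 × 0.633 = 149.6 N·m counterclockwise.
Net moment of known loads = 214.7 N·m counterclockwise.
An unknown mass m at 0.84 m has arm 0.391 m; its moment is m·g·0.391 clockwise.
Στ = 0 ⇒ m × 9.81 × 0.391 = 214.7 ⇒ m = 214.7 / (9.81 × 0.391) = 56 kg.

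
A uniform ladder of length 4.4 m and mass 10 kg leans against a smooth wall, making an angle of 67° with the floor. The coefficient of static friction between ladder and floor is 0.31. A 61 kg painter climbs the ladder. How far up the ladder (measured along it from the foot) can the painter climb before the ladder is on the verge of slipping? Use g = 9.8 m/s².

Sum moments about the foot of the ladder (the floor normal and friction both act there and drop out).
Ladder weight 10×9.8 = 98 N acts at 2.2 m along the ladder; its horizontal arm is 2.2·cos67° = 0.8596 m → τ = 84.24 N·m clockwise.
Painter weight 61×9.8 = 597.8 N at distance d → arm d·cos67° → τ = 597.8·d·0.3907 clockwise.
Wall normal N at the top has arm L sinθ = 4.05 m counterclockwise, so Στ = 0 gives N·4.05 = 84.24 + 233.6·d.
ΣFy = 0 ⇒ N_floor = 695.8 N, so the maximum friction is μ_s·N_floor = 0.31×695.8 = 215.7 N. ΣFx = 0 ⇒ N_wall = f, so at the slipping point N = 215.7 N.
Substituting: 215.7×4.05 = 84.24 + 233.6·d ⇒ d = (873.6 − 84.24) / 233.6 = 3.38 m.

d ≈ 3.38 m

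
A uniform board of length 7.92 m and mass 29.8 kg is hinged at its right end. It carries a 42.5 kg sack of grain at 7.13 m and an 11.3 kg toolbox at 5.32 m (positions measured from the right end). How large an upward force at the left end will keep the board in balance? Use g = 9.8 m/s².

F ≈ 595 N

Take moments about the right end.
Beam weight: 29.8 × 9.8 = 292 N down at 3.96 m → arm 3.96 m, τ = 292 × 3.96 = 1156 N·m counterclockwise.
Sack of grain: 42.5 × 9.8 = 416.5 N down at 7.13 m → arm 7.13 m, τ = 416.5 × 7.13 = 2970 N·m counterclockwise.
Toolbox: 11.3 × 9.8 = 110.7 N down at 5.32 m → arm 5.32 m, τ = 110.7 × 5.32 = 588.9 N·m counterclockwise.
Net moment of the loads = 4715 N·m counterclockwise.
The upward force F acts at the left end, arm 7.92 m, giving F × 7.92 clockwise.
For rotational equilibrium, F × 7.92 = 4715, so F = 4715 / 7.92 = 595 N.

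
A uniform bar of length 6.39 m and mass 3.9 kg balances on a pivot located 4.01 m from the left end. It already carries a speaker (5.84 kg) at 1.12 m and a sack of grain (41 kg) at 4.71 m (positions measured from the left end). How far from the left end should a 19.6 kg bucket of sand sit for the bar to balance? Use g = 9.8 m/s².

Taking torques about the pivot (at 4.01 m from the left end):
Beam weight: 3.9 × 9.8 = 38.22 N down at 3.195 m → arm 0.815 m, τ = 38.22 × 0.815 = 31.15 N·m counterclockwise.
Speaker: 5.84 × 9.8 = 57.23 N down at 1.12 m → arm 2.89 m, τ = 57.23 × 2.89 = 165.4 N·m counterclockwise.
Sack of grain: 41 × 9.8 = 401.8 N down at 4.71 m → arm 0.7 m, τ = 401.8 × 0.7 = 281.3 N·m clockwise.
Net moment of existing loads = 84.75 N·m clockwise.
The bucket of sand weighs 19.6 × 9.8 = 192.1 N and must supply an equal counterclockwise moment, so its lever arm about the pivot is 84.75 / 192.1 = 0.441 m.
That puts it at 4.01 − 0.441 = 3.57 m from the left end.

x ≈ 3.57 m from the left end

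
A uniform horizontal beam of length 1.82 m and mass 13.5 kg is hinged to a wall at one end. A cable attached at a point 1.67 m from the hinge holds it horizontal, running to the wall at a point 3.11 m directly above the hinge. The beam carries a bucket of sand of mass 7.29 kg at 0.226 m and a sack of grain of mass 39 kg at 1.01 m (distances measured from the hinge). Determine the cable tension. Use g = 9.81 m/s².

Take moments about the hinge.
Beam weight: 13.5 × 9.81 = 132.4 N down at 0.91 m → arm 0.91 m, τ = 132.4 × 0.91 = 120.5 N·m clockwise.
Bucket of sand: 7.29 × 9.81 = 71.51 N down at 0.226 m → arm 0.226 m, τ = 71.51 × 0.226 = 16.16 N·m clockwise.
Sack of grain: 39 × 9.81 = 382.6 N down at 1.01 m → arm 1.01 m, τ = 382.6 × 1.01 = 386.4 N·m clockwise.
Total clockwise load moment = 523.1 N·m.
The cable tension T acts at 1.67 m; only its component perpendicular to the beam, T sinθ, produces torque. sinθ = h/√(h²+d²) = 3.11/√(3.11²+1.67²) = 0.881.
Στ = 0 ⇒ T × 1.67 × 0.881 = 523.1 ⇒ T = 523.1 / 1.471 = 356 N.

T ≈ 356 N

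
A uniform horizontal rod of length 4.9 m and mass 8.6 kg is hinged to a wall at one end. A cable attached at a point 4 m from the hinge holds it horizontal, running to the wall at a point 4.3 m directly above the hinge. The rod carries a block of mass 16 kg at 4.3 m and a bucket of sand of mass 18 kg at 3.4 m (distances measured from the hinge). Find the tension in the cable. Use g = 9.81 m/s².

Sum moments about the hinge (the unknown hinge reaction has zero arm there).
Beam weight: 8.6 × 9.81 = 84.37 N down at 2.45 m → arm 2.45 m, τ = 84.37 × 2.45 = 206.7 N·m clockwise.
Block: 16 × 9.81 = 157 N down at 4.3 m → arm 4.3 m, τ = 157 × 4.3 = 675.1 N·m clockwise.
Bucket of sand: 18 × 9.81 = 176.6 N down at 3.4 m → arm 3.4 m, τ = 176.6 × 3.4 = 600.4 N·m clockwise.
Total clockwise load moment = 1482 N·m.
The cable tension T acts at 4 m; only its component perpendicular to the rod, T sinθ, produces torque. sinθ = h/√(h²+d²) = 4.3/√(4.3²+4²) = 0.7322.
Στ = 0 ⇒ T × 4 × 0.7322 = 1482 ⇒ T = 1482 / 2.929 = 506 N.

T ≈ 506 N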